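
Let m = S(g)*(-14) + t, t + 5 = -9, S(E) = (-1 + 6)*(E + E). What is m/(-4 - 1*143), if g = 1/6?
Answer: 16/63 ≈ 0.25397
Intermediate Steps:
g = 1/6 ≈ 0.16667
S(E) = 10*E (S(E) = 5*(2*E) = 10*E)
t = -14 (t = -5 - 9 = -14)
m = -112/3 (m = (10*(1/6))*(-14) - 14 = (5/3)*(-14) - 14 = -70/3 - 14 = -112/3 ≈ -37.333)
m/(-4 - 1*143) = -112/(3*(-4 - 1*143)) = -112/(3*(-4 - 143)) = -112/3/(-147) = -112/3*(-1/147) = 16/63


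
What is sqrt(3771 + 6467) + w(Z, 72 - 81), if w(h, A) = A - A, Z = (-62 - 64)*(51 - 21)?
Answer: sqrt(10238) ≈ 101.18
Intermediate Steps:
Z = -3780 (Z = -126*30 = -3780)
w(h, A) = 0
sqrt(3771 + 6467) + w(Z, 72 - 81) = sqrt(3771 + 6467) + 0 = sqrt(10238) + 0 = sqrt(10238)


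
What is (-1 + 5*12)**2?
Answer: 3481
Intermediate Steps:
(-1 + 5*12)**2 = (-1 + 60)**2 = 59**2 = 3481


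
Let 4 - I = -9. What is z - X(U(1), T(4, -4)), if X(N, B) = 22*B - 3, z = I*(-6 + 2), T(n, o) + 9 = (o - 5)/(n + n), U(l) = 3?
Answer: 695/4 ≈ 173.75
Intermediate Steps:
I = 13 (I = 4 - 1*(-9) = 4 + 9 = 13)
T(n, o) = -9 + (-5 + o)/(2*n) (T(n, o) = -9 + (o - 5)/(n + n) = -9 + (-5 + o)/((2*n)) = -9 + (-5 + o)*(1/(2*n)) = -9 + (-5 + o)/(2*n))
z = -52 (z = 13*(-6 + 2) = 13*(-4) = -52)
X(N, B) = -3 + 22*B
z - X(U(1), T(4, -4)) = -52 - (-3 + 22*((½)*(-5 - 4 - 18*4)/4)) = -52 - (-3 + 22*((½)*(¼)*(-5 - 4 - 72))) = -52 - (-3 + 22*((½)*(¼)*(-81))) = -52 - (-3 + 22*(-81/8)) = -52 - (-3 - 891/4) = -52 - 1*(-903/4) = -52 + 903/4 = 695/4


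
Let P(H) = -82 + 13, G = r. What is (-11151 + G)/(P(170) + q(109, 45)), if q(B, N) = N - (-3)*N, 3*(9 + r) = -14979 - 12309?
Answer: -6752/37 ≈ -182.49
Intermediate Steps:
r = -9105 (r = -9 + (-14979 - 12309)/3 = -9 + (⅓)*(-27288) = -9 - 9096 = -9105)
G = -9105
P(H) = -69
q(B, N) = 4*N (q(B, N) = N + 3*N = 4*N)
(-11151 + G)/(P(170) + q(109, 45)) = (-11151 - 9105)/(-69 + 4*45) = -20256/(-69 + 180) = -20256/111 = -20256*1/111 = -6752/37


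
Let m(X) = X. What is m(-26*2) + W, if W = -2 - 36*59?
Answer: -2178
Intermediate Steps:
W = -2126 (W = -2 - 2124 = -2126)
m(-26*2) + W = -26*2 - 2126 = -52 - 2126 = -2178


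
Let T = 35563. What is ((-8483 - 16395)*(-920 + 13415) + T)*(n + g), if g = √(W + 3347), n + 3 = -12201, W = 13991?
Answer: 3793186833588 - 310815047*√17338 ≈ 3.7523e+12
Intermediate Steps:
n = -12204 (n = -3 - 12201 = -12204)
g = √17338 (g = √(13991 + 3347) = √17338 ≈ 131.67)
((-8483 - 16395)*(-920 + 13415) + T)*(n + g) = ((-8483 - 16395)*(-920 + 13415) + 35563)*(-12204 + √17338) = (-24878*12495 + 35563)*(-12204 + √17338) = (-310850610 + 35563)*(-12204 + √17338) = -310815047*(-12204 + √17338) = 3793186833588 - 310815047*√17338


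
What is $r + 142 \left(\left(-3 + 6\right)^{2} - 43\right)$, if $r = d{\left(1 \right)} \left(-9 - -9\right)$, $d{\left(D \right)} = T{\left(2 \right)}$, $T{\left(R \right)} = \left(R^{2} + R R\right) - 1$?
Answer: $-4828$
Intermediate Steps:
$T{\left(R \right)} = -1 + 2 R^{2}$ ($T{\left(R \right)} = \left(R^{2} + R^{2}\right) - 1 = 2 R^{2} - 1 = -1 + 2 R^{2}$)
$d{\left(D \right)} = 7$ ($d{\left(D \right)} = -1 + 2 \cdot 2^{2} = -1 + 2 \cdot 4 = -1 + 8 = 7$)
$r = 0$ ($r = 7 \left(-9 - -9\right) = 7 \left(-9 + 9\right) = 7 \cdot 0 = 0$)
$r + 142 \left(\left(-3 + 6\right)^{2} - 43\right) = 0 + 142 \left(\left(-3 + 6\right)^{2} - 43\right) = 0 + 142 \left(3^{2} - 43\right) = 0 + 142 \left(9 - 43\right) = 0 + 142 \left(-34\right) = 0 - 4828 = -4828$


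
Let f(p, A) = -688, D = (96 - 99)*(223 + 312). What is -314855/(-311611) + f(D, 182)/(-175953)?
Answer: 55614070183/54828890283 ≈ 1.0143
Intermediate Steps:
D = -1605 (D = -3*535 = -1605)
-314855/(-311611) + f(D, 182)/(-175953) = -314855/(-311611) - 688/(-175953) = -314855*(-1/311611) - 688*(-1/175953) = 314855/311611 + 688/175953 = 55614070183/54828890283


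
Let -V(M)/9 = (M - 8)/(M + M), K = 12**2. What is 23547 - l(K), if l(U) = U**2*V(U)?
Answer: 111675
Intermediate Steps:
K = 144
V(M) = -9*(-8 + M)/(2*M) (V(M) = -9*(M - 8)/(M + M) = -9*(-8 + M)/(2*M))
l(U) = U**2*(-9/2 + 36/U)
23547 - l(K) = 23547 - 9*144*(8 - 1*144)/2 = 23547 - 9*144*(8 - 144)/2 = 23547 - 9*144*(-136)/2 = 23547 - 1*(-88128) = 23547 + 88128 = 111675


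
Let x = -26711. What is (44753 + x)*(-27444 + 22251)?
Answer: -93692106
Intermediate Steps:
(44753 + x)*(-27444 + 22251) = (44753 - 26711)*(-27444 + 22251) = 18042*(-5193) = -93692106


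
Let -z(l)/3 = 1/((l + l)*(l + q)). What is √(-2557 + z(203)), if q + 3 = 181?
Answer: I*√6798142132670/51562 ≈ 50.567*I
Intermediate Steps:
q = 178 (q = -3 + 181 = 178)
z(l) = -3/(2*l*(178 + l)) (z(l) = -3*1/((l + 178)*(l + l)) = -3*1/(2*l*(178 + l)) = -3/(2*l*(178 + l)))
√(-2557 + z(203)) = √(-2557 - 3/2/(203*(178 + 203))) = √(-2557 - 3/2*1/203/381) = √(-2557 - 3/2*1/203*1/381) = √(-2557 - 1/51562) = √(-131844035/51562) = I*√6798142132670/51562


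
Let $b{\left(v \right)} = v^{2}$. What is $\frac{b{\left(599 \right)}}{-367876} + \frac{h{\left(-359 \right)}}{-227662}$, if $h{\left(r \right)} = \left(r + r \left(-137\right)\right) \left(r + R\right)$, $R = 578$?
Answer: $- \frac{2007591648359}{41875692956} \approx -47.942$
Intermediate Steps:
$h{\left(r \right)} = - 136 r \left(578 + r\right)$ ($h{\left(r \right)} = \left(r + r \left(-137\right)\right) \left(r + 578\right) = \left(r - 137 r\right) \left(578 + r\right) = - 136 r \left(578 + r\right)$)
$\frac{b{\left(599 \right)}}{-367876} + \frac{h{\left(-359 \right)}}{-227662} = \frac{599^{2}}{-367876} + \frac{\left(-136\right) \left(-359\right) \left(578 - 359\right)}{-227662} = 358801 \left(- \frac{1}{367876}\right) + \left(-136\right) \left(-359\right) 219 \left(- \frac{1}{227662}\right) = - \frac{358801}{367876} + 10692456 \left(- \frac{1}{227662}\right) = - \frac{358801}{367876} - \frac{5346228}{113831} = - \frac{2007591648359}{41875692956}$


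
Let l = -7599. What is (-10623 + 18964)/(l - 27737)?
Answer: -8341/35336 ≈ -0.23605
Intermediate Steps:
(-10623 + 18964)/(l - 27737) = (-10623 + 18964)/(-7599 - 27737) = 8341/(-35336) = 8341*(-1/35336) = -8341/35336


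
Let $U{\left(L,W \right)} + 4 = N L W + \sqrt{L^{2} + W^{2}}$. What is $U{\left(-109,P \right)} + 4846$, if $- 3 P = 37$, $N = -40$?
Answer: $- \frac{146794}{3} + \frac{\sqrt{108298}}{3} \approx -48822.0$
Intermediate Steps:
$P = - \frac{37}{3}$ ($P = \left(- \frac{1}{3}\right) 37 = - \frac{37}{3} \approx -12.333$)
$U{\left(L,W \right)} = -4 + \sqrt{L^{2} + W^{2}} - 40 L W$ ($U{\left(L,W \right)} = -4 + \left(- 40 L W + \sqrt{L^{2} + W^{2}}\right) = -4 - \left(- \sqrt{L^{2} + W^{2}} + 40 L W\right) = -4 + \sqrt{L^{2} + W^{2}} - 40 L W$)
$U{\left(-109,P \right)} + 4846 = \left(-4 + \sqrt{\left(-109\right)^{2} + \left(- \frac{37}{3}\right)^{2}} - \left(-4360\right) \left(- \frac{37}{3}\right)\right) + 4846 = \left(-4 + \sqrt{11881 + \frac{1369}{9}} - \frac{161320}{3}\right) + 4846 = \left(-4 + \sqrt{\frac{108298}{9}} - \frac{161320}{3}\right) + 4846 = \left(-4 + \frac{\sqrt{108298}}{3} - \frac{161320}{3}\right) + 4846 = \left(- \frac{161332}{3} + \frac{\sqrt{108298}}{3}\right) + 4846 = - \frac{146794}{3} + \frac{\sqrt{108298}}{3}$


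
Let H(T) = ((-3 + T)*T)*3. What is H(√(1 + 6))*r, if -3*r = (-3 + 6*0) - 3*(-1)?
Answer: 0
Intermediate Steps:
H(T) = 3*T*(-3 + T) (H(T) = (T*(-3 + T))*3 = 3*T*(-3 + T))
r = 0 (r = -((-3 + 6*0) - 3*(-1))/3 = -((-3 + 0) + 3)/3 = -(-3 + 3)/3 = -⅓*0 = 0)
H(√(1 + 6))*r = (3*√(1 + 6)*(-3 + √(1 + 6)))*0 = (3*√7*(-3 + √7))*0 = 0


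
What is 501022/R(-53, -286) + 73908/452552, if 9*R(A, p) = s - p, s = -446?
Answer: -127539671751/4525520 ≈ -28182.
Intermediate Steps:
R(A, p) = -446/9 - p/9 (R(A, p) = (-446 - p)/9 = -446/9 - p/9)
501022/R(-53, -286) + 73908/452552 = 501022/(-446/9 - 1/9*(-286)) + 73908/452552 = 501022/(-446/9 + 286/9) + 73908*(1/452552) = 501022/(-160/9) + 18477/113138 = 501022*(-9/160) + 18477/113138 = -2254599/80 + 18477/113138 = -127539671751/4525520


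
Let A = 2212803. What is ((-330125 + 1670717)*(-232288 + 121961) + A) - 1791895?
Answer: -147903072676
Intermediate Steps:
((-330125 + 1670717)*(-232288 + 121961) + A) - 1791895 = ((-330125 + 1670717)*(-232288 + 121961) + 2212803) - 1791895 = (1340592*(-110327) + 2212803) - 1791895 = (-147903493584 + 2212803) - 1791895 = -147901280781 - 1791895 = -147903072676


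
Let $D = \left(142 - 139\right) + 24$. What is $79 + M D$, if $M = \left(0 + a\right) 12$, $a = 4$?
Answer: $1375$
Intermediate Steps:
$D = 27$ ($D = 3 + 24 = 27$)
$M = 48$ ($M = \left(0 + 4\right) 12 = 4 \cdot 12 = 48$)
$79 + M D = 79 + 48 \cdot 27 = 79 + 1296 = 1375$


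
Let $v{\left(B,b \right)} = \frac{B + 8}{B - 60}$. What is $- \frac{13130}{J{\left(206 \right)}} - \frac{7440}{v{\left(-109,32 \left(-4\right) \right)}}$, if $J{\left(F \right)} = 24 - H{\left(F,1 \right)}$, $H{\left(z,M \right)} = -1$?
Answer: $- \frac{6552026}{505} \approx -12974.0$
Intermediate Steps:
$v{\left(B,b \right)} = \frac{8 + B}{-60 + B}$
$J{\left(F \right)} = 25$ ($J{\left(F \right)} = 24 - -1 = 24 + 1 = 25$)
$- \frac{13130}{J{\left(206 \right)}} - \frac{7440}{v{\left(-109,32 \left(-4\right) \right)}} = - \frac{13130}{25} - \frac{7440}{\frac{1}{-60 - 109} \left(8 - 109\right)} = \left(-13130\right) \frac{1}{25} - \frac{7440}{\frac{1}{-169} \left(-101\right)} = - \frac{2626}{5} - \frac{7440}{\left(- \frac{1}{169}\right) \left(-101\right)} = - \frac{2626}{5} - \frac{7440}{\frac{101}{169}} = - \frac{2626}{5} - \frac{1257360}{101} = - \frac{6552026}{505}$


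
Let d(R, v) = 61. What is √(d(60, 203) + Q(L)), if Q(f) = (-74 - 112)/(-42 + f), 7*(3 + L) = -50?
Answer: √8601955/365 ≈ 8.0354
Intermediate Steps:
L = -71/7 (L = -3 + (⅐)*(-50) = -3 - 50/7 = -71/7 ≈ -10.143)
Q(f) = -186/(-42 + f)
√(d(60, 203) + Q(L)) = √(61 - 186/(-42 - 71/7)) = √(61 - 186/(-365/7)) = √(61 - 186*(-7/365)) = √(61 + 1302/365) = √(23567/365) = √8601955/365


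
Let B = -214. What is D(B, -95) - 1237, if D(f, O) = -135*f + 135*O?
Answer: 14828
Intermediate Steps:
D(B, -95) - 1237 = (-135*(-214) + 135*(-95)) - 1237 = (28890 - 12825) - 1237 = 16065 - 1237 = 14828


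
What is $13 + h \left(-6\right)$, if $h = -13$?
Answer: $91$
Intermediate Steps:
$13 + h \left(-6\right) = 13 - -78 = 13 + 78 = 91$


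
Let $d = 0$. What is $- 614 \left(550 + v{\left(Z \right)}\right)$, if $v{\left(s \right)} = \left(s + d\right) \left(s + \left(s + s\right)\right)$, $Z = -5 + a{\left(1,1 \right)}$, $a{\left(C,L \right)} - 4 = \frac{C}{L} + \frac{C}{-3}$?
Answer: $- \frac{1013714}{3} \approx -3.379 \cdot 10^{5}$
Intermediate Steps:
$a{\left(C,L \right)} = 4 - \frac{C}{3} + \frac{C}{L}$ ($a{\left(C,L \right)} = 4 + \left(\frac{C}{L} + \frac{C}{-3}\right) = 4 + \left(\frac{C}{L} + C \left(- \frac{1}{3}\right)\right) = 4 - \left(\frac{C}{3} - \frac{C}{L}\right) = 4 - \frac{C}{3} + \frac{C}{L}$)
$Z = - \frac{1}{3}$ ($Z = -5 + \left(4 - \frac{1}{3} + 1 \cdot 1^{-1}\right) = -5 + \left(4 - \frac{1}{3} + 1 \cdot 1\right) = -5 + \left(4 - \frac{1}{3} + 1\right) = -5 + \frac{14}{3} = - \frac{1}{3} \approx -0.33333$)
$v{\left(s \right)} = 3 s^{2}$ ($v{\left(s \right)} = \left(s + 0\right) \left(s + \left(s + s\right)\right) = s \left(s + 2 s\right) = s 3 s = 3 s^{2}$)
$- 614 \left(550 + v{\left(Z \right)}\right) = - 614 \left(550 + 3 \left(- \frac{1}{3}\right)^{2}\right) = - 614 \left(550 + 3 \cdot \frac{1}{9}\right) = - 614 \left(550 + \frac{1}{3}\right) = \left(-614\right) \frac{1651}{3} = - \frac{1013714}{3}$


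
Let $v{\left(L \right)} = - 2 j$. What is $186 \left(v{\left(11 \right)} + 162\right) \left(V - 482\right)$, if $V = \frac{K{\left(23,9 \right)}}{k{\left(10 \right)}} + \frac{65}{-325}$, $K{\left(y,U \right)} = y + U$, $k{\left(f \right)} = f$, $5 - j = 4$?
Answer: $-14255040$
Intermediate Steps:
$j = 1$ ($j = 5 - 4 = 1$)
$v{\left(L \right)} = -2$ ($v{\left(L \right)} = \left(-2\right) 1 = -2$)
$K{\left(y,U \right)} = U + y$
$V = 3$ ($V = \frac{9 + 23}{10} + \frac{65}{-325} = 32 \cdot \frac{1}{10} + 65 \left(- \frac{1}{325}\right) = \frac{16}{5} - \frac{1}{5} = 3$)
$186 \left(v{\left(11 \right)} + 162\right) \left(V - 482\right) = 186 \left(-2 + 162\right) \left(3 - 482\right) = 186 \cdot 160 \left(-479\right) = 186 \left(-76640\right) = -14255040$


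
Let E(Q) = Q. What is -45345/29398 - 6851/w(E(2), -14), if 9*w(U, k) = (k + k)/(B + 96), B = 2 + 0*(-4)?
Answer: 3172117071/14699 ≈ 2.1581e+5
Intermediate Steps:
B = 2 (B = 2 + 0 = 2)
w(U, k) = k/441 (w(U, k) = ((k + k)/(2 + 96))/9 = ((2*k)/98)/9 = ((2*k)*(1/98))/9 = (k/49)/9 = k/441)
-45345/29398 - 6851/w(E(2), -14) = -45345/29398 - 6851/((1/441)*(-14)) = -45345*1/29398 - 6851/(-2/63) = -45345/29398 - 6851*(-63/2) = -45345/29398 + 431613/2 = 3172117071/14699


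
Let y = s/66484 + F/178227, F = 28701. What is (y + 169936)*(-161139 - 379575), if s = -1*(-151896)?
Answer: -10081522841959692042/109715221 ≈ -9.1888e+10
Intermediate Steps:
s = 151896
y = 268334497/109715221 (y = 151896/66484 + 28701/178227 = 151896*(1/66484) + 28701*(1/178227) = 37974/16621 + 1063/6601 = 268334497/109715221 ≈ 2.4457)
(y + 169936)*(-161139 - 379575) = (268334497/109715221 + 169936)*(-161139 - 379575) = (18644834130353/109715221)*(-540714) = -10081522841959692042/109715221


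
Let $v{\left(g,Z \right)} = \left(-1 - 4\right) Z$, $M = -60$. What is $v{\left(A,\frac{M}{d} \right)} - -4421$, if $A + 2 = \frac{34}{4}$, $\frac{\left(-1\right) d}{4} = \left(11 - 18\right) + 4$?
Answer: $4446$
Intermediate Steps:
$d = 12$ ($d = - 4 \left(\left(11 - 18\right) + 4\right) = - 4 \left(-7 + 4\right) = \left(-4\right) \left(-3\right) = 12$)
$A = \frac{13}{2}$ ($A = -2 + \frac{34}{4} = -2 + 34 \cdot \frac{1}{4} = -2 + \frac{17}{2} = \frac{13}{2} \approx 6.5$)
$v{\left(g,Z \right)} = - 5 Z$
$v{\left(A,\frac{M}{d} \right)} - -4421 = - 5 \left(- \frac{60}{12}\right) - -4421 = - 5 \left(\left(-60\right) \frac{1}{12}\right) + 4421 = \left(-5\right) \left(-5\right) + 4421 = 25 + 4421 = 4446$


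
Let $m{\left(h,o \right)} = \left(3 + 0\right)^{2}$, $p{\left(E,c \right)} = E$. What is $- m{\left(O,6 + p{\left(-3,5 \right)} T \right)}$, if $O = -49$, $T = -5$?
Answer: $-9$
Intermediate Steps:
$m{\left(h,o \right)} = 9$ ($m{\left(h,o \right)} = 3^{2} = 9$)
$- m{\left(O,6 + p{\left(-3,5 \right)} T \right)} = \left(-1\right) 9 = -9$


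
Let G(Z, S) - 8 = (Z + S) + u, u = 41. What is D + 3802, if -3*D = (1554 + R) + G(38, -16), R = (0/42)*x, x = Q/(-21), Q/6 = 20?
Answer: 9781/3 ≈ 3260.3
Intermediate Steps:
Q = 120 (Q = 6*20 = 120)
x = -40/7 (x = 120/(-21) = 120*(-1/21) = -40/7 ≈ -5.7143)
R = 0 (R = (0/42)*(-40/7) = (0*(1/42))*(-40/7) = 0*(-40/7) = 0)
G(Z, S) = 49 + S + Z (G(Z, S) = 8 + ((Z + S) + 41) = 8 + ((S + Z) + 41) = 8 + (41 + S + Z) = 49 + S + Z)
D = -1625/3 (D = -((1554 + 0) + (49 - 16 + 38))/3 = -(1554 + 71)/3 = -1/3*1625 = -1625/3 ≈ -541.67)
D + 3802 = -1625/3 + 3802 = 9781/3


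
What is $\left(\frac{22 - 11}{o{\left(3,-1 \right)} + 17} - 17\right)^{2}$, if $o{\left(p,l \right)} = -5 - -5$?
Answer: $\frac{77284}{289} \approx 267.42$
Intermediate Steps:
$o{\left(p,l \right)} = 0$ ($o{\left(p,l \right)} = -5 + 5 = 0$)
$\left(\frac{22 - 11}{o{\left(3,-1 \right)} + 17} - 17\right)^{2} = \left(\frac{22 - 11}{0 + 17} - 17\right)^{2} = \left(\frac{11}{17} - 17\right)^{2} = \left(- \frac{278}{17}\right)^{2} = \frac{77284}{289}$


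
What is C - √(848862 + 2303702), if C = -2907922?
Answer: -2907922 - 2*√788141 ≈ -2.9097e+6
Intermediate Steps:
C - √(848862 + 2303702) = -2907922 - √(848862 + 2303702) = -2907922 - √3152564 = -2907922 - 2*√788141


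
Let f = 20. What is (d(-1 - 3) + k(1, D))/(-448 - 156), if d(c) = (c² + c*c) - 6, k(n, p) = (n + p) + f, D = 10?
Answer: -57/604 ≈ -0.094371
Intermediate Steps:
k(n, p) = 20 + n + p (k(n, p) = (n + p) + 20 = 20 + n + p)
d(c) = -6 + 2*c² (d(c) = (c² + c²) - 6 = 2*c² - 6 = -6 + 2*c²)
(d(-1 - 3) + k(1, D))/(-448 - 156) = ((-6 + 2*(-1 - 3)²) + (20 + 1 + 10))/(-448 - 156) = ((-6 + 2*(-4)²) + 31)/(-604) = ((-6 + 2*16) + 31)*(-1/604) = ((-6 + 32) + 31)*(-1/604) = (26 + 31)*(-1/604) = 57*(-1/604) = -57/604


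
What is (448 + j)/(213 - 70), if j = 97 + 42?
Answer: 587/143 ≈ 4.1049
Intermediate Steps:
j = 139
(448 + j)/(213 - 70) = (448 + 139)/(213 - 70) = 587/143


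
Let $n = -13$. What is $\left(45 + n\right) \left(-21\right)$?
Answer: $-672$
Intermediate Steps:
$\left(45 + n\right) \left(-21\right) = \left(45 - 13\right) \left(-21\right) = 32 \left(-21\right) = -672$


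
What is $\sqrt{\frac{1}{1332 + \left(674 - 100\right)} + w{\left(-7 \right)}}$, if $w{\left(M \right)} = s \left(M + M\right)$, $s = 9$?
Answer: $\frac{i \sqrt{457735430}}{1906} \approx 11.225 i$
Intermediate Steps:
$w{\left(M \right)} = 18 M$ ($w{\left(M \right)} = 9 \left(M + M\right) = 9 \cdot 2 M = 18 M$)
$\sqrt{\frac{1}{1332 + \left(674 - 100\right)} + w{\left(-7 \right)}} = \sqrt{\frac{1}{1332 + \left(674 - 100\right)} + 18 \left(-7\right)} = \sqrt{\frac{1}{1332 + \left(674 - 100\right)} - 126} = \sqrt{\frac{1}{1332 + 574} - 126} = \sqrt{\frac{1}{1906} - 126} = \sqrt{- \frac{240155}{1906}} = \frac{i \sqrt{457735430}}{1906}$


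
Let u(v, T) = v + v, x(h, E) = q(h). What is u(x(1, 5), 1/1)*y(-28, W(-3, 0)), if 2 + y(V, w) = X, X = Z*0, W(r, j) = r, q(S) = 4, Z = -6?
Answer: -16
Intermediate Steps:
x(h, E) = 4
X = 0 (X = -6*0 = 0)
y(V, w) = -2 (y(V, w) = -2 + 0 = -2)
u(v, T) = 2*v
u(x(1, 5), 1/1)*y(-28, W(-3, 0)) = (2*4)*(-2) = 8*(-2) = -16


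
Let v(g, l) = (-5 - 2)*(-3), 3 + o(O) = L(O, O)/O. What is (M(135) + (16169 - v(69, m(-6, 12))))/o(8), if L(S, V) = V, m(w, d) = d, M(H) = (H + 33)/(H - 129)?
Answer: -8088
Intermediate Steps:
M(H) = (33 + H)/(-129 + H)
o(O) = -2 (o(O) = -3 + O/O = -3 + 1 = -2)
v(g, l) = 21 (v(g, l) = -7*(-3) = 21)
(M(135) + (16169 - v(69, m(-6, 12))))/o(8) = ((33 + 135)/(-129 + 135) + (16169 - 1*21))/(-2) = (168/6 + (16169 - 21))*(-1/2) = ((1/6)*168 + 16148)*(-1/2) = (28 + 16148)*(-1/2) = 16176*(-1/2) = -8088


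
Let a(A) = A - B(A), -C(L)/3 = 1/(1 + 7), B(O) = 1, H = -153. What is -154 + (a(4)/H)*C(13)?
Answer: -20943/136 ≈ -153.99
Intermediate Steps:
C(L) = -3/8 (C(L) = -3/(1 + 7) = -3/8)
a(A) = -1 + A (a(A) = A - 1*1 = A - 1 = -1 + A)
-154 + (a(4)/H)*C(13) = -154 + ((-1 + 4)/(-153))*(-3/8) = -154 + (3*(-1/153))*(-3/8) = -154 - 1/51*(-3/8) = -154 + 1/136 = -20943/136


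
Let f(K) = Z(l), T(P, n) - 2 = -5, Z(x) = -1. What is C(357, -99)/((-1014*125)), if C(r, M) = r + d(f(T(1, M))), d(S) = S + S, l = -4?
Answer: -71/25350 ≈ -0.0028008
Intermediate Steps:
T(P, n) = -3 (T(P, n) = 2 - 5 = -3)
f(K) = -1
d(S) = 2*S
C(r, M) = -2 + r (C(r, M) = r + 2*(-1) = r - 2 = -2 + r)
C(357, -99)/((-1014*125)) = (-2 + 357)/((-1014*125)) = 355/(-126750) = 355*(-1/126750) = -71/25350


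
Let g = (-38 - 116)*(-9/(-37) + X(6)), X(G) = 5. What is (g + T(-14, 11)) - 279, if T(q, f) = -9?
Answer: -40532/37 ≈ -1095.5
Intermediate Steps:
g = -29876/37 (g = (-38 - 116)*(-9/(-37) + 5) = -154*(-9*(-1/37) + 5) = -154*(9/37 + 5) = -154*194/37 = -29876/37 ≈ -807.46)
(g + T(-14, 11)) - 279 = (-29876/37 - 9) - 279 = -30209/37 - 279 = -40532/37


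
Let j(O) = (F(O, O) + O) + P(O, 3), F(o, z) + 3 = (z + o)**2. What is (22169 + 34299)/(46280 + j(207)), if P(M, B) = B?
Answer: 56468/217883 ≈ 0.25917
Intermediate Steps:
F(o, z) = -3 + (o + z)**2 (F(o, z) = -3 + (z + o)**2 = -3 + (o + z)**2)
j(O) = O + 4*O**2 (j(O) = ((-3 + (O + O)**2) + O) + 3 = ((-3 + (2*O)**2) + O) + 3 = ((-3 + 4*O**2) + O) + 3 = (-3 + O + 4*O**2) + 3 = O + 4*O**2)
(22169 + 34299)/(46280 + j(207)) = (22169 + 34299)/(46280 + 207*(1 + 4*207)) = 56468/(46280 + 207*(1 + 828)) = 56468/(46280 + 207*829) = 56468/(46280 + 171603) = 56468/217883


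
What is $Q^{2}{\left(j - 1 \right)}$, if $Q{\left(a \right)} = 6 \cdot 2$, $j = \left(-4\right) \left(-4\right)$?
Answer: $144$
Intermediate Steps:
$j = 16$
$Q{\left(a \right)} = 12$
$Q^{2}{\left(j - 1 \right)} = 12^{2} = 144$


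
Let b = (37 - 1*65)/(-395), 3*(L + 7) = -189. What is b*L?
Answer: -392/79 ≈ -4.9620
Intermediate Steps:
L = -70 (L = -7 + (⅓)*(-189) = -7 - 63 = -70)
b = 28/395 (b = (37 - 65)*(-1/395) = -28*(-1/395) = 28/395 ≈ 0.070886)
b*L = (28/395)*(-70) = -392/79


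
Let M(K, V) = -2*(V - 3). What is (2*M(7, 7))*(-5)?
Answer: 80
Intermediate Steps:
M(K, V) = 6 - 2*V (M(K, V) = -2*(-3 + V) = 6 - 2*V)
(2*M(7, 7))*(-5) = (2*(6 - 2*7))*(-5) = (2*(6 - 14))*(-5) = (2*(-8))*(-5) = -16*(-5) = 80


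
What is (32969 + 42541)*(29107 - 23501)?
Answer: 423309060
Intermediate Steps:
(32969 + 42541)*(29107 - 23501) = 75510*5606 = 423309060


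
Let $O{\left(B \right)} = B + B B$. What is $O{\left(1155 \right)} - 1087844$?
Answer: $247336$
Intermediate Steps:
$O{\left(B \right)} = B + B^{2}$
$O{\left(1155 \right)} - 1087844 = 1155 \left(1 + 1155\right) - 1087844 = 1155 \cdot 1156 - 1087844 = 1335180 - 1087844 = 247336$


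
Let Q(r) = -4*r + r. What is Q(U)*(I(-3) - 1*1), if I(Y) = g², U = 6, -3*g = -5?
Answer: -32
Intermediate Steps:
g = 5/3 (g = -⅓*(-5) = 5/3 ≈ 1.6667)
I(Y) = 25/9 (I(Y) = (5/3)² = 25/9)
Q(r) = -3*r
Q(U)*(I(-3) - 1*1) = (-3*6)*(25/9 - 1*1) = -18*(25/9 - 1) = -18*16/9 = -32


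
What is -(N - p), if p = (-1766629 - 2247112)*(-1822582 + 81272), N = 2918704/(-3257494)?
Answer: 11383585338680849722/1628747 ≈ 6.9892e+12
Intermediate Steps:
N = -1459352/1628747 (N = 2918704*(-1/3257494) = -1459352/1628747 ≈ -0.89600)
p = 6989167340710 (p = -4013741*(-1741310) = 6989167340710)
-(N - p) = -(-1459352/1628747 - 1*6989167340710) = -(-1459352/1628747 - 6989167340710) = -1*(-11383585338680849722/1628747) = 11383585338680849722/1628747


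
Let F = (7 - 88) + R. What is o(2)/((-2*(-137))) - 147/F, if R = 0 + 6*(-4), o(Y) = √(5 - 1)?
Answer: 964/685 ≈ 1.4073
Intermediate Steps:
o(Y) = 2 (o(Y) = √4 = 2)
R = -24 (R = 0 - 24 = -24)
F = -105 (F = (7 - 88) - 24 = -81 - 24 = -105)
o(2)/((-2*(-137))) - 147/F = 2/((-2*(-137))) - 147/(-105) = 2/274 - 147*(-1/105) = 2*(1/274) + 7/5 = 1/137 + 7/5 = 964/685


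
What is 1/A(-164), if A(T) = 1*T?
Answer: -1/164 ≈ -0.0060976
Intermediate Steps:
A(T) = T
1/A(-164) = 1/(-164) = -1/164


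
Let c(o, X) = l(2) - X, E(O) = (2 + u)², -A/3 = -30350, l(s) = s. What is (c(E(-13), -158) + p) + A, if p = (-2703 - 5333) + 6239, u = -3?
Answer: 89413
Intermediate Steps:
A = 91050 (A = -3*(-30350) = 91050)
p = -1797 (p = -8036 + 6239 = -1797)
E(O) = 1 (E(O) = (2 - 3)² = (-1)² = 1)
c(o, X) = 2 - X
(c(E(-13), -158) + p) + A = ((2 - 1*(-158)) - 1797) + 91050 = ((2 + 158) - 1797) + 91050 = (160 - 1797) + 91050 = -1637 + 91050 = 89413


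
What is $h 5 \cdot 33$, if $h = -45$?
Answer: $-7425$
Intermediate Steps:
$h 5 \cdot 33 = \left(-45\right) 5 \cdot 33 = \left(-225\right) 33 = -7425$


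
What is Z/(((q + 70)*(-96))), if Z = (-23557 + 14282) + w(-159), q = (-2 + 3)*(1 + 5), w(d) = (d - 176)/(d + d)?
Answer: 2949115/2320128 ≈ 1.2711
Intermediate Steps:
w(d) = (-176 + d)/(2*d) (w(d) = (-176 + d)/((2*d)) = (-176 + d)*(1/(2*d)) = (-176 + d)/(2*d))
q = 6 (q = 1*6 = 6)
Z = -2949115/318 (Z = (-23557 + 14282) + (1/2)*(-176 - 159)/(-159) = -9275 + (1/2)*(-1/159)*(-335) = -9275 + 335/318 = -2949115/318 ≈ -9274.0)
Z/(((q + 70)*(-96))) = -2949115*(-1/(96*(6 + 70)))/318 = -2949115/(318*(76*(-96))) = -2949115/318/(-7296) = -2949115/318*(-1/7296) = 2949115/2320128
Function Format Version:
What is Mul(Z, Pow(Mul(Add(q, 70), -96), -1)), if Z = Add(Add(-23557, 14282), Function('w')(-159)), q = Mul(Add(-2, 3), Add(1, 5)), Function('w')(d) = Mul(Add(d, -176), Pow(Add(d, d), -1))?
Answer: Rational(2949115, 2320128) ≈ 1.2711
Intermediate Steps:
Function('w')(d) = Mul(Rational(1, 2), Pow(d, -1), Add(-176, d)) (Function('w')(d) = Mul(Add(-176, d), Pow(Mul(2, d), -1)) = Mul(Add(-176, d), Mul(Rational(1, 2), Pow(d, -1))) = Mul(Rational(1, 2), Pow(d, -1), Add(-176, d)))
q = 6 (q = Mul(1, 6) = 6)
Z = Rational(-2949115, 318) (Z = Add(Add(-23557, 14282), Mul(Rational(1, 2), Pow(-159, -1), Add(-176, -159))) = Add(-9275, Mul(Rational(1, 2), Rational(-1, 159), -335)) = Add(-9275, Rational(335, 318)) = Rational(-2949115, 318) ≈ -9274.0)
Mul(Z, Pow(Mul(Add(q, 70), -96), -1)) = Mul(Rational(-2949115, 318), Pow(Mul(Add(6, 70), -96), -1)) = Mul(Rational(-2949115, 318), Pow(Mul(76, -96), -1)) = Mul(Rational(-2949115, 318), Pow(-7296, -1)) = Mul(Rational(-2949115, 318), Rational(-1, 7296)) = Rational(2949115, 2320128)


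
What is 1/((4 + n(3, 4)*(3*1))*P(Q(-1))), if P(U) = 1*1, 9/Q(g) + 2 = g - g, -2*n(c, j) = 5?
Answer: -2/7 ≈ -0.28571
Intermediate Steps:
n(c, j) = -5/2 (n(c, j) = -½*5 = -5/2)
Q(g) = -9/2 (Q(g) = 9/(-2 + (g - g)) = 9/(-2 + 0) = 9/(-2) = 9*(-½) = -9/2)
P(U) = 1
1/((4 + n(3, 4)*(3*1))*P(Q(-1))) = 1/((4 - 15/2)*1) = 1/(-7/2*1) = 1/(-7/2) = -2/7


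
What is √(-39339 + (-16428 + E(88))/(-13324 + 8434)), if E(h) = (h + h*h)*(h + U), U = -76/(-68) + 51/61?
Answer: I*√28199845158823165/845155 ≈ 198.7*I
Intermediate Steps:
U = 2026/1037 (U = -76*(-1/68) + 51*(1/61) = 19/17 + 51/61 = 2026/1037 ≈ 1.9537)
E(h) = (2026/1037 + h)*(h + h²) (E(h) = (h + h*h)*(h + 2026/1037) = (h + h²)*(2026/1037 + h) = (2026/1037 + h)*(h + h²))
√(-39339 + (-16428 + E(88))/(-13324 + 8434)) = √(-39339 + (-16428 + (1/1037)*88*(2026 + 1037*88² + 3063*88))/(-13324 + 8434)) = √(-39339 + (-16428 + (1/1037)*88*(2026 + 1037*7744 + 269544))/(-4890)) = √(-39339 + (-16428 + (1/1037)*88*(2026 + 8030528 + 269544))*(-1/4890)) = √(-39339 + (-16428 + (1/1037)*88*8302098)*(-1/4890)) = √(-39339 + (-16428 + 730584624/1037)*(-1/4890)) = √(-39339 + (713548788/1037)*(-1/4890)) = √(-39339 - 118924798/845155) = √(-33366477343/845155) = I*√28199845158823165/845155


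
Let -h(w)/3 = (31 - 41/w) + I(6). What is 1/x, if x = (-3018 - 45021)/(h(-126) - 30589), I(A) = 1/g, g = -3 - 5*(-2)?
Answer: 1288703/2017638 ≈ 0.63872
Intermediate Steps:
g = 7 (g = -3 + 10 = 7)
I(A) = ⅐ (I(A) = 1/7 = ⅐)
h(w) = -654/7 + 123/w (h(w) = -3*((31 - 41/w) + ⅐) = -3*(218/7 - 41/w) = -654/7 + 123/w)
x = 2017638/1288703 (x = (-3018 - 45021)/((-654/7 + 123/(-126)) - 30589) = -48039/((-654/7 + 123*(-1/126)) - 30589) = -48039/((-654/7 - 41/42) - 30589) = -48039/(-3965/42 - 30589) = -48039/(-1288703/42) = -48039*(-42/1288703) = 2017638/1288703 ≈ 1.5656)
1/x = 1/(2017638/1288703) = 1288703/2017638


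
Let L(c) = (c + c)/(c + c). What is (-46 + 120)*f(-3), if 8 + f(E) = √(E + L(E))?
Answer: -592 + 74*I*√2 ≈ -592.0 + 104.65*I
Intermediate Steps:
L(c) = 1 (L(c) = (2*c)/((2*c)) = (2*c)*(1/(2*c)) = 1)
f(E) = -8 + √(1 + E) (f(E) = -8 + √(E + 1) = -8 + √(1 + E))
(-46 + 120)*f(-3) = (-46 + 120)*(-8 + √(1 - 3)) = 74*(-8 + √(-2)) = 74*(-8 + I*√2) = -592 + 74*I*√2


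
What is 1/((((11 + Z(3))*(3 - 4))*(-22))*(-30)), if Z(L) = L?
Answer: -1/9240 ≈ -0.00010823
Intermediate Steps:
1/((((11 + Z(3))*(3 - 4))*(-22))*(-30)) = 1/((((11 + 3)*(3 - 4))*(-22))*(-30)) = 1/(((14*(-1))*(-22))*(-30)) = 1/(-14*(-22)*(-30)) = 1/(308*(-30)) = 1/(-9240) = -1/9240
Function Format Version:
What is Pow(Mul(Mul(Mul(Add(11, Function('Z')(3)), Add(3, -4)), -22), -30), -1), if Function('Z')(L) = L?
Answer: Rational(-1, 9240) ≈ -0.00010823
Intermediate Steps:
Pow(Mul(Mul(Mul(Add(11, Function('Z')(3)), Add(3, -4)), -22), -30), -1) = Pow(Mul(Mul(Mul(Add(11, 3), Add(3, -4)), -22), -30), -1) = Pow(Mul(Mul(Mul(14, -1), -22), -30), -1) = Pow(Mul(Mul(-14, -22), -30), -1) = Pow(Mul(308, -30), -1) = Pow(-9240, -1) = Rational(-1, 9240)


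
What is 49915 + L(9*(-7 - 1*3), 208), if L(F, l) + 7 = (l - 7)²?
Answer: 90309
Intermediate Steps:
L(F, l) = -7 + (-7 + l)² (L(F, l) = -7 + (l - 7)² = -7 + (-7 + l)²)
49915 + L(9*(-7 - 1*3), 208) = 49915 + (-7 + (-7 + 208)²) = 49915 + (-7 + 201²) = 49915 + (-7 + 40401) = 49915 + 40394 = 90309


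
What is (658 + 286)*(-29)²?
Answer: 793904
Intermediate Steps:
(658 + 286)*(-29)² = 944*841 = 793904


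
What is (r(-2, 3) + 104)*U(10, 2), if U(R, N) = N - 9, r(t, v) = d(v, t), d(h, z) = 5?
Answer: -763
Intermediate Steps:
r(t, v) = 5
U(R, N) = -9 + N
(r(-2, 3) + 104)*U(10, 2) = (5 + 104)*(-9 + 2) = 109*(-7) = -763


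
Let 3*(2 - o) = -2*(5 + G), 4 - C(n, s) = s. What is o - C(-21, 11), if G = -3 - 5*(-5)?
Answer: 27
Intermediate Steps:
G = 22 (G = -3 + 25 = 22)
C(n, s) = 4 - s
o = 20 (o = 2 - (-2)*(5 + 22)/3 = 2 - (-2)*27/3 = 2 - ⅓*(-54) = 2 + 18 = 20)
o - C(-21, 11) = 20 - (4 - 1*11) = 20 - (4 - 11) = 20 - 1*(-7) = 20 + 7 = 27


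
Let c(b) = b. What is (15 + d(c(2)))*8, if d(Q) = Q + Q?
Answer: 152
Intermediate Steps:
d(Q) = 2*Q
(15 + d(c(2)))*8 = (15 + 2*2)*8 = (15 + 4)*8 = 19*8 = 152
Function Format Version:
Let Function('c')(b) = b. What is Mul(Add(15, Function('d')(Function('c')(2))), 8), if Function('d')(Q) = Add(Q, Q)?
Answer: 152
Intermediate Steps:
Function('d')(Q) = Mul(2, Q)
Mul(Add(15, Function('d')(Function('c')(2))), 8) = Mul(Add(15, Mul(2, 2)), 8) = Mul(Add(15, 4), 8) = Mul(19, 8) = 152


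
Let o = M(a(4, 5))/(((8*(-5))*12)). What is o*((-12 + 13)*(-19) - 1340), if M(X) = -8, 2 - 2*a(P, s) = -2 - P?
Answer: -453/20 ≈ -22.650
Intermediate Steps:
a(P, s) = 2 + P/2 (a(P, s) = 1 - (-2 - P)/2 = 1 + (1 + P/2) = 2 + P/2)
o = 1/60 (o = -8/((8*(-5))*12) = -8/((-40*12)) = -8/(-480) = -8*(-1/480) = 1/60 ≈ 0.016667)
o*((-12 + 13)*(-19) - 1340) = ((-12 + 13)*(-19) - 1340)/60 = (1*(-19) - 1340)/60 = (-19 - 1340)/60 = (1/60)*(-1359) = -453/20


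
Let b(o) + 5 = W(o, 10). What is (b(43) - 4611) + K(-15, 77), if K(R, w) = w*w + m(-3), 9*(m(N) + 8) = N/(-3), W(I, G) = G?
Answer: 11836/9 ≈ 1315.1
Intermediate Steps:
m(N) = -8 - N/27 (m(N) = -8 + (N/(-3))/9 = -8 + (N*(-1/3))/9 = -8 + (-N/3)/9 = -8 - N/27)
b(o) = 5 (b(o) = -5 + 10 = 5)
K(R, w) = -71/9 + w**2 (K(R, w) = w*w + (-8 - 1/27*(-3)) = w**2 + (-8 + 1/9) = w**2 - 71/9 = -71/9 + w**2)
(b(43) - 4611) + K(-15, 77) = (5 - 4611) + (-71/9 + 77**2) = -4606 + (-71/9 + 5929) = -4606 + 53290/9 = 11836/9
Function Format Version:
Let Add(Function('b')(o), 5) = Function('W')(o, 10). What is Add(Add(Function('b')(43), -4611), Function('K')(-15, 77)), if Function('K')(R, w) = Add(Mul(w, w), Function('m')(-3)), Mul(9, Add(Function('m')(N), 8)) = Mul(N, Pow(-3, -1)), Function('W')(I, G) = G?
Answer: Rational(11836, 9) ≈ 1315.1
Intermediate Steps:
Function('m')(N) = Add(-8, Mul(Rational(-1, 27), N)) (Function('m')(N) = Add(-8, Mul(Rational(1, 9), Mul(N, Pow(-3, -1)))) = Add(-8, Mul(Rational(1, 9), Mul(N, Rational(-1, 3)))) = Add(-8, Mul(Rational(1, 9), Mul(Rational(-1, 3), N))) = Add(-8, Mul(Rational(-1, 27), N)))
Function('b')(o) = 5 (Function('b')(o) = Add(-5, 10) = 5)
Function('K')(R, w) = Add(Rational(-71, 9), Pow(w, 2)) (Function('K')(R, w) = Add(Mul(w, w), Add(-8, Mul(Rational(-1, 27), -3))) = Add(Pow(w, 2), Add(-8, Rational(1, 9))) = Add(Pow(w, 2), Rational(-71, 9)) = Add(Rational(-71, 9), Pow(w, 2)))
Add(Add(Function('b')(43), -4611), Function('K')(-15, 77)) = Add(Add(5, -4611), Add(Rational(-71, 9), Pow(77, 2))) = Add(-4606, Add(Rational(-71, 9), 5929)) = Add(-4606, Rational(53290, 9)) = Rational(11836, 9)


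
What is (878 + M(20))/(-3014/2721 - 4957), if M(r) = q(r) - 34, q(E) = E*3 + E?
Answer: -2514204/13491011 ≈ -0.18636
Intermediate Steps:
q(E) = 4*E (q(E) = 3*E + E = 4*E)
M(r) = -34 + 4*r (M(r) = 4*r - 34 = -34 + 4*r)
(878 + M(20))/(-3014/2721 - 4957) = (878 + (-34 + 4*20))/(-3014/2721 - 4957) = (878 + (-34 + 80))/(-3014*1/2721 - 4957) = (878 + 46)/(-3014/2721 - 4957) = 924/(-13491011/2721) = 924*(-2721/13491011) = -2514204/13491011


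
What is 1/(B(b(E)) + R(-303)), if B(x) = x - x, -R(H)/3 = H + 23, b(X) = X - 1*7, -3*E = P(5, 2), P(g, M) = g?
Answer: 1/840 ≈ 0.0011905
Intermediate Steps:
E = -5/3 (E = -1/3*5 = -5/3 ≈ -1.6667)
b(X) = -7 + X (b(X) = X - 7 = -7 + X)
R(H) = -69 - 3*H (R(H) = -3*(H + 23) = -3*(23 + H) = -69 - 3*H)
B(x) = 0
1/(B(b(E)) + R(-303)) = 1/(0 + (-69 - 3*(-303))) = 1/(0 + (-69 + 909)) = 1/(0 + 840) = 1/840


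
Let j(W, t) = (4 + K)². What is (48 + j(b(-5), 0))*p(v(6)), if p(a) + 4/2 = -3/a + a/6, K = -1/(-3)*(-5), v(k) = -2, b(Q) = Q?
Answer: -2405/54 ≈ -44.537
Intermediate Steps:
K = -5/3 (K = -1*(-⅓)*(-5) = (⅓)*(-5) = -5/3 ≈ -1.6667)
p(a) = -2 - 3/a + a/6 (p(a) = -2 + (-3/a + a/6) = -2 - 3/a + a/6)
j(W, t) = 49/9 (j(W, t) = (4 - 5/3)² = (7/3)² = 49/9)
(48 + j(b(-5), 0))*p(v(6)) = (48 + 49/9)*(-2 - 3/(-2) + (⅙)*(-2)) = 481*(-2 - 3*(-½) - ⅓)/9 = 481*(-2 + 3/2 - ⅓)/9 = (481/9)*(-⅚) = -2405/54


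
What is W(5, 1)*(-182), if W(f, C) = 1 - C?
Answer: 0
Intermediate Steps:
W(5, 1)*(-182) = (1 - 1*1)*(-182) = (1 - 1)*(-182) = 0*(-182) = 0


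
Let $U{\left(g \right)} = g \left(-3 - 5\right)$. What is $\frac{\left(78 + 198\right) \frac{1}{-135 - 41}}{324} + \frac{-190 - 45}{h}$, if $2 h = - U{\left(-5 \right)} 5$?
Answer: $\frac{55721}{23760} \approx 2.3452$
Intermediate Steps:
$U{\left(g \right)} = - 8 g$ ($U{\left(g \right)} = g \left(-8\right) = - 8 g$)
$h = -100$ ($h = \frac{- \left(-8\right) \left(-5\right) 5}{2} = \frac{\left(-1\right) 40 \cdot 5}{2} = \frac{\left(-40\right) 5}{2} = \frac{1}{2} \left(-200\right) = -100$)
$\frac{\left(78 + 198\right) \frac{1}{-135 - 41}}{324} + \frac{-190 - 45}{h} = \frac{\left(78 + 198\right) \frac{1}{-135 - 41}}{324} + \frac{-190 - 45}{-100} = \frac{276}{-176} \cdot \frac{1}{324} - - \frac{47}{20} = 276 \left(- \frac{1}{176}\right) \frac{1}{324} + \frac{47}{20} = \left(- \frac{69}{44}\right) \frac{1}{324} + \frac{47}{20} = - \frac{23}{4752} + \frac{47}{20} = \frac{55721}{23760}$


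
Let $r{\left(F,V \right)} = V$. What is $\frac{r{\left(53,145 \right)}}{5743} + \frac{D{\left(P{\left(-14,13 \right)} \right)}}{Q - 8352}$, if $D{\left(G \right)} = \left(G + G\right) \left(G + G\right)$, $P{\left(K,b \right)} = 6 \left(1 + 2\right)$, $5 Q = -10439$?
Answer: $- \frac{29645785}{299778857} \approx -0.098892$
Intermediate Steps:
$Q = - \frac{10439}{5}$ ($Q = \frac{1}{5} \left(-10439\right) = - \frac{10439}{5} \approx -2087.8$)
$P{\left(K,b \right)} = 18$ ($P{\left(K,b \right)} = 6 \cdot 3 = 18$)
$D{\left(G \right)} = 4 G^{2}$ ($D{\left(G \right)} = 2 G 2 G = 4 G^{2}$)
$\frac{r{\left(53,145 \right)}}{5743} + \frac{D{\left(P{\left(-14,13 \right)} \right)}}{Q - 8352} = \frac{145}{5743} + \frac{4 \cdot 18^{2}}{- \frac{10439}{5} - 8352} = 145 \cdot \frac{1}{5743} + \frac{4 \cdot 324}{- \frac{10439}{5} - 8352} = \frac{145}{5743} + \frac{1296}{- \frac{52199}{5}} = \frac{145}{5743} + 1296 \left(- \frac{5}{52199}\right) = \frac{145}{5743} - \frac{6480}{52199} = - \frac{29645785}{299778857}$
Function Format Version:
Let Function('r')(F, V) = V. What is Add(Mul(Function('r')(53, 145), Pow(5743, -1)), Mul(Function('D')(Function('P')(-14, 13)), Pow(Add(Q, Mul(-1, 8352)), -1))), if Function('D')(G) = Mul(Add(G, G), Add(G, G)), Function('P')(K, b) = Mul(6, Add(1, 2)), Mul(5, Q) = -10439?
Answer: Rational(-29645785, 299778857) ≈ -0.098892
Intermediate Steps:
Q = Rational(-10439, 5) (Q = Mul(Rational(1, 5), -10439) = Rational(-10439, 5) ≈ -2087.8)
Function('P')(K, b) = 18 (Function('P')(K, b) = Mul(6, 3) = 18)
Function('D')(G) = Mul(4, Pow(G, 2)) (Function('D')(G) = Mul(Mul(2, G), Mul(2, G)) = Mul(4, Pow(G, 2)))
Add(Mul(Function('r')(53, 145), Pow(5743, -1)), Mul(Function('D')(Function('P')(-14, 13)), Pow(Add(Q, Mul(-1, 8352)), -1))) = Add(Mul(145, Pow(5743, -1)), Mul(Mul(4, Pow(18, 2)), Pow(Add(Rational(-10439, 5), Mul(-1, 8352)), -1))) = Add(Mul(145, Rational(1, 5743)), Mul(Mul(4, 324), Pow(Add(Rational(-10439, 5), -8352), -1))) = Add(Rational(145, 5743), Mul(1296, Pow(Rational(-52199, 5), -1))) = Add(Rational(145, 5743), Mul(1296, Rational(-5, 52199))) = Add(Rational(145, 5743), Rational(-6480, 52199)) = Rational(-29645785, 299778857)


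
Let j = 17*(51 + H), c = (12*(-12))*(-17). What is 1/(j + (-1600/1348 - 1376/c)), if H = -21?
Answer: 51561/26205928 ≈ 0.0019675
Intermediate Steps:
c = 2448 (c = -144*(-17) = 2448)
j = 510 (j = 17*(51 - 21) = 17*30 = 510)
1/(j + (-1600/1348 - 1376/c)) = 1/(510 + (-1600/1348 - 1376/2448)) = 1/(510 + (-1600*1/1348 - 1376*1/2448)) = 1/(510 + (-400/337 - 86/153)) = 1/(510 - 90182/51561) = 1/(26205928/51561) = 51561/26205928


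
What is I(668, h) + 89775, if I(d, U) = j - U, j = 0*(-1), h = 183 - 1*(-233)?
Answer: 89359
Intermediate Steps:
h = 416 (h = 183 + 233 = 416)
j = 0
I(d, U) = -U (I(d, U) = 0 - U = -U)
I(668, h) + 89775 = -1*416 + 89775 = -416 + 89775 = 89359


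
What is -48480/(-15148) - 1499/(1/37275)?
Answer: -211599464955/3787 ≈ -5.5875e+7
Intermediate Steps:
-48480/(-15148) - 1499/(1/37275) = -48480*(-1/15148) - 1499/1/37275 = 12120/3787 - 1499*37275 = 12120/3787 - 55875225 = -211599464955/3787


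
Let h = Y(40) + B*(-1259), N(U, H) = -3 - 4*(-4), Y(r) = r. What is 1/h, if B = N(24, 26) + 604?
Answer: -1/776763 ≈ -1.2874e-6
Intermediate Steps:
N(U, H) = 13 (N(U, H) = -3 + 16 = 13)
B = 617 (B = 13 + 604 = 617)
h = -776763 (h = 40 + 617*(-1259) = 40 - 776803 = -776763)
1/h = 1/(-776763) = -1/776763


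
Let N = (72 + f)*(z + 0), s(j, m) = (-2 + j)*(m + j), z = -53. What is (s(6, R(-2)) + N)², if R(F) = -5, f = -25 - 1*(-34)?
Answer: 18395521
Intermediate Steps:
f = 9 (f = -25 + 34 = 9)
s(j, m) = (-2 + j)*(j + m)
N = -4293 (N = (72 + 9)*(-53 + 0) = 81*(-53) = -4293)
(s(6, R(-2)) + N)² = ((6² - 2*6 - 2*(-5) + 6*(-5)) - 4293)² = ((36 - 12 + 10 - 30) - 4293)² = (4 - 4293)² = (-4289)² = 18395521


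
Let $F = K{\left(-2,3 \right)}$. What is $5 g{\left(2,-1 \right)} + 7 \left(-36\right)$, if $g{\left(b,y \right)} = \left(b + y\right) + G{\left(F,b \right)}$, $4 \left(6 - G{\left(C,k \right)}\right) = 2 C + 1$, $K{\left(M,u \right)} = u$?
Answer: $- \frac{903}{4} \approx -225.75$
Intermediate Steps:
$F = 3$
$G{\left(C,k \right)} = \frac{23}{4} - \frac{C}{2}$ ($G{\left(C,k \right)} = 6 - \frac{2 C + 1}{4} = 6 - \frac{1 + 2 C}{4} = 6 - \left(\frac{1}{4} + \frac{C}{2}\right) = \frac{23}{4} - \frac{C}{2}$)
$g{\left(b,y \right)} = \frac{17}{4} + b + y$ ($g{\left(b,y \right)} = \left(b + y\right) + \left(\frac{23}{4} - \frac{3}{2}\right) = \left(b + y\right) + \frac{17}{4} = \frac{17}{4} + b + y$)
$5 g{\left(2,-1 \right)} + 7 \left(-36\right) = 5 \left(\frac{17}{4} + 2 - 1\right) + 7 \left(-36\right) = 5 \cdot \frac{21}{4} - 252 = \frac{105}{4} - 252 = - \frac{903}{4}$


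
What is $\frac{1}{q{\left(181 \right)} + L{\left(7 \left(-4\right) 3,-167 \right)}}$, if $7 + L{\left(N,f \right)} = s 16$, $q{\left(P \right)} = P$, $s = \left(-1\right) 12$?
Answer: $- \frac{1}{18} \approx -0.055556$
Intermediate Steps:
$s = -12$
$L{\left(N,f \right)} = -199$ ($L{\left(N,f \right)} = -7 - 192 = -199$)
$\frac{1}{q{\left(181 \right)} + L{\left(7 \left(-4\right) 3,-167 \right)}} = \frac{1}{181 - 199} = \frac{1}{-18} = - \frac{1}{18}$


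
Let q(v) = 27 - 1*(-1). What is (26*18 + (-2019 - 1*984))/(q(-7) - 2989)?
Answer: 845/987 ≈ 0.85613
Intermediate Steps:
q(v) = 28 (q(v) = 27 + 1 = 28)
(26*18 + (-2019 - 1*984))/(q(-7) - 2989) = (26*18 + (-2019 - 1*984))/(28 - 2989) = (468 + (-2019 - 984))/(-2961) = (468 - 3003)*(-1/2961) = -2535*(-1/2961) = 845/987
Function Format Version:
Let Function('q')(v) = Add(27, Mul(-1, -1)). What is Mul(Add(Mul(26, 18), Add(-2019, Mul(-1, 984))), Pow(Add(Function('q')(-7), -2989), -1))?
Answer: Rational(845, 987) ≈ 0.85613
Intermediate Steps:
Function('q')(v) = 28 (Function('q')(v) = Add(27, 1) = 28)
Mul(Add(Mul(26, 18), Add(-2019, Mul(-1, 984))), Pow(Add(Function('q')(-7), -2989), -1)) = Mul(Add(Mul(26, 18), Add(-2019, Mul(-1, 984))), Pow(Add(28, -2989), -1)) = Mul(Add(468, Add(-2019, -984)), Pow(-2961, -1)) = Mul(Add(468, -3003), Rational(-1, 2961)) = Mul(-2535, Rational(-1, 2961)) = Rational(845, 987)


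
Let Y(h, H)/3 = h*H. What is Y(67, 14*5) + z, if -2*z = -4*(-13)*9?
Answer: 13836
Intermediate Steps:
Y(h, H) = 3*H*h (Y(h, H) = 3*(h*H) = 3*(H*h) = 3*H*h)
z = -234 (z = -(-4*(-13))*9/2 = -26*9 = -½*468 = -234)
Y(67, 14*5) + z = 3*(14*5)*67 - 234 = 3*70*67 - 234 = 14070 - 234 = 13836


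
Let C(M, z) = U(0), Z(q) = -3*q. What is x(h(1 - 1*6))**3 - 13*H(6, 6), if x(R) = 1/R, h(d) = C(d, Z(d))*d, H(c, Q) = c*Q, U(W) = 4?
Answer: -3744001/8000 ≈ -468.00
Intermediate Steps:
C(M, z) = 4
H(c, Q) = Q*c
h(d) = 4*d
x(h(1 - 1*6))**3 - 13*H(6, 6) = (1/(4*(1 - 1*6)))**3 - 78*6 = (1/(4*(1 - 6)))**3 - 13*36 = (1/(4*(-5)))**3 - 468 = (1/(-20))**3 - 468 = (-1/20)**3 - 468 = -1/8000 - 468 = -3744001/8000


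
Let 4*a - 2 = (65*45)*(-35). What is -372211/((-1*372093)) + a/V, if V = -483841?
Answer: 758456046493/720135396852 ≈ 1.0532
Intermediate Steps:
a = -102373/4 (a = ½ + ((65*45)*(-35))/4 = ½ + (2925*(-35))/4 = ½ + (¼)*(-102375) = ½ - 102375/4 = -102373/4 ≈ -25593.)
-372211/((-1*372093)) + a/V = -372211/((-1*372093)) - 102373/4/(-483841) = -372211/(-372093) - 102373/4*(-1/483841) = -372211*(-1/372093) + 102373/1935364 = 372211/372093 + 102373/1935364 = 758456046493/720135396852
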